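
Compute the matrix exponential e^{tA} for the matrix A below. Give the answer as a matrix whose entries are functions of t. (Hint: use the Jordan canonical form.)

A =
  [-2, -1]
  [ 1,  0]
e^{tA} =
  [-t*exp(-t) + exp(-t), -t*exp(-t)]
  [t*exp(-t), t*exp(-t) + exp(-t)]

Strategy: write A = P · J · P⁻¹ where J is a Jordan canonical form, so e^{tA} = P · e^{tJ} · P⁻¹, and e^{tJ} can be computed block-by-block.

A has Jordan form
J =
  [-1,  1]
  [ 0, -1]
(up to reordering of blocks).

Per-block formulas:
  For a 2×2 Jordan block J_2(-1): exp(t · J_2(-1)) = e^(-1t)·(I + t·N), where N is the 2×2 nilpotent shift.

After assembling e^{tJ} and conjugating by P, we get:

e^{tA} =
  [-t*exp(-t) + exp(-t), -t*exp(-t)]
  [t*exp(-t), t*exp(-t) + exp(-t)]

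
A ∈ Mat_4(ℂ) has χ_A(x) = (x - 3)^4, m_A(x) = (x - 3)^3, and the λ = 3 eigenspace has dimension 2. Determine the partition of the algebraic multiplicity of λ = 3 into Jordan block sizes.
Block sizes for λ = 3: [3, 1]

Step 1 — from the characteristic polynomial, algebraic multiplicity of λ = 3 is 4. From dim ker(A − (3)·I) = 2, there are exactly 2 Jordan blocks for λ = 3.
Step 2 — from the minimal polynomial, the factor (x − 3)^3 tells us the largest block for λ = 3 has size 3.
Step 3 — with total size 4, 2 blocks, and largest block 3, the block sizes (in nonincreasing order) are [3, 1].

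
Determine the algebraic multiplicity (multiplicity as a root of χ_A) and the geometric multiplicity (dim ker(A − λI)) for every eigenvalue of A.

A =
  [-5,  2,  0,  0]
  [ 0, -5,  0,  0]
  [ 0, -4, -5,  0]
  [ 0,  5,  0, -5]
λ = -5: alg = 4, geom = 3

Step 1 — factor the characteristic polynomial to read off the algebraic multiplicities:
  χ_A(x) = (x + 5)^4

Step 2 — compute geometric multiplicities via the rank-nullity identity g(λ) = n − rank(A − λI):
  rank(A − (-5)·I) = 1, so dim ker(A − (-5)·I) = n − 1 = 3

Summary:
  λ = -5: algebraic multiplicity = 4, geometric multiplicity = 3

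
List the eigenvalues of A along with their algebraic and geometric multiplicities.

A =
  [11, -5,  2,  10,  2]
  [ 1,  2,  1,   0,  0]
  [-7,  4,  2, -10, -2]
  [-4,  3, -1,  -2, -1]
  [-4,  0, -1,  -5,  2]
λ = 3: alg = 5, geom = 2

Step 1 — factor the characteristic polynomial to read off the algebraic multiplicities:
  χ_A(x) = (x - 3)^5

Step 2 — compute geometric multiplicities via the rank-nullity identity g(λ) = n − rank(A − λI):
  rank(A − (3)·I) = 3, so dim ker(A − (3)·I) = n − 3 = 2

Summary:
  λ = 3: algebraic multiplicity = 5, geometric multiplicity = 2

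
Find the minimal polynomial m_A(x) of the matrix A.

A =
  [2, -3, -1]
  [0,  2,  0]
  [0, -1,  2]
x^3 - 6*x^2 + 12*x - 8

The characteristic polynomial is χ_A(x) = (x - 2)^3, so the eigenvalues are known. The minimal polynomial is
  m_A(x) = Π_λ (x − λ)^{k_λ}
where k_λ is the size of the *largest* Jordan block for λ (equivalently, the smallest k with (A − λI)^k v = 0 for every generalised eigenvector v of λ).

  λ = 2: largest Jordan block has size 3, contributing (x − 2)^3

So m_A(x) = (x - 2)^3 = x^3 - 6*x^2 + 12*x - 8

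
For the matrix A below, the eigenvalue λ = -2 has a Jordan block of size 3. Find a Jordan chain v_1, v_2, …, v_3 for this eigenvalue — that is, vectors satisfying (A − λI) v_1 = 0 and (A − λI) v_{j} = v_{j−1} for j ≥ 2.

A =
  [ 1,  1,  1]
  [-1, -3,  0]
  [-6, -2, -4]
A Jordan chain for λ = -2 of length 3:
v_1 = (2, -2, -4)ᵀ
v_2 = (3, -1, -6)ᵀ
v_3 = (1, 0, 0)ᵀ

Let N = A − (-2)·I. We want v_3 with N^3 v_3 = 0 but N^2 v_3 ≠ 0; then v_{j-1} := N · v_j for j = 3, …, 2.

Pick v_3 = (1, 0, 0)ᵀ.
Then v_2 = N · v_3 = (3, -1, -6)ᵀ.
Then v_1 = N · v_2 = (2, -2, -4)ᵀ.

Sanity check: (A − (-2)·I) v_1 = (0, 0, 0)ᵀ = 0. ✓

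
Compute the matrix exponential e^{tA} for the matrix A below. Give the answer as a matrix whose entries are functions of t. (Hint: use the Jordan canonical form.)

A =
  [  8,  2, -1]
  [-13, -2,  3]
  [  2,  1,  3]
e^{tA} =
  [-3*t^2*exp(3*t)/2 + 5*t*exp(3*t) + exp(3*t), -t^2*exp(3*t)/2 + 2*t*exp(3*t), t^2*exp(3*t)/2 - t*exp(3*t)]
  [3*t^2*exp(3*t) - 13*t*exp(3*t), t^2*exp(3*t) - 5*t*exp(3*t) + exp(3*t), -t^2*exp(3*t) + 3*t*exp(3*t)]
  [-3*t^2*exp(3*t)/2 + 2*t*exp(3*t), -t^2*exp(3*t)/2 + t*exp(3*t), t^2*exp(3*t)/2 + exp(3*t)]

Strategy: write A = P · J · P⁻¹ where J is a Jordan canonical form, so e^{tA} = P · e^{tJ} · P⁻¹, and e^{tJ} can be computed block-by-block.

A has Jordan form
J =
  [3, 1, 0]
  [0, 3, 1]
  [0, 0, 3]
(up to reordering of blocks).

Per-block formulas:
  For a 3×3 Jordan block J_3(3): exp(t · J_3(3)) = e^(3t)·(I + t·N + (t^2/2)·N^2), where N is the 3×3 nilpotent shift.

After assembling e^{tJ} and conjugating by P, we get:

e^{tA} =
  [-3*t^2*exp(3*t)/2 + 5*t*exp(3*t) + exp(3*t), -t^2*exp(3*t)/2 + 2*t*exp(3*t), t^2*exp(3*t)/2 - t*exp(3*t)]
  [3*t^2*exp(3*t) - 13*t*exp(3*t), t^2*exp(3*t) - 5*t*exp(3*t) + exp(3*t), -t^2*exp(3*t) + 3*t*exp(3*t)]
  [-3*t^2*exp(3*t)/2 + 2*t*exp(3*t), -t^2*exp(3*t)/2 + t*exp(3*t), t^2*exp(3*t)/2 + exp(3*t)]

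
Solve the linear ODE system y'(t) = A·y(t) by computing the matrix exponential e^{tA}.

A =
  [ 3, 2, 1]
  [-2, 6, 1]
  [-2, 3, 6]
e^{tA} =
  [-t^2*exp(5*t) - 2*t*exp(5*t) + exp(5*t), t^2*exp(5*t)/2 + 2*t*exp(5*t), t^2*exp(5*t)/2 + t*exp(5*t)]
  [-2*t*exp(5*t), t*exp(5*t) + exp(5*t), t*exp(5*t)]
  [-2*t^2*exp(5*t) - 2*t*exp(5*t), t^2*exp(5*t) + 3*t*exp(5*t), t^2*exp(5*t) + t*exp(5*t) + exp(5*t)]

Strategy: write A = P · J · P⁻¹ where J is a Jordan canonical form, so e^{tA} = P · e^{tJ} · P⁻¹, and e^{tJ} can be computed block-by-block.

A has Jordan form
J =
  [5, 1, 0]
  [0, 5, 1]
  [0, 0, 5]
(up to reordering of blocks).

Per-block formulas:
  For a 3×3 Jordan block J_3(5): exp(t · J_3(5)) = e^(5t)·(I + t·N + (t^2/2)·N^2), where N is the 3×3 nilpotent shift.

After assembling e^{tJ} and conjugating by P, we get:

e^{tA} =
  [-t^2*exp(5*t) - 2*t*exp(5*t) + exp(5*t), t^2*exp(5*t)/2 + 2*t*exp(5*t), t^2*exp(5*t)/2 + t*exp(5*t)]
  [-2*t*exp(5*t), t*exp(5*t) + exp(5*t), t*exp(5*t)]
  [-2*t^2*exp(5*t) - 2*t*exp(5*t), t^2*exp(5*t) + 3*t*exp(5*t), t^2*exp(5*t) + t*exp(5*t) + exp(5*t)]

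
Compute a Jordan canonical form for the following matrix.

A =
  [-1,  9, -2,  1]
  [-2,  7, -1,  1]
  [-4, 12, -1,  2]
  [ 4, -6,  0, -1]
J_3(1) ⊕ J_1(1)

The characteristic polynomial is
  det(x·I − A) = x^4 - 4*x^3 + 6*x^2 - 4*x + 1 = (x - 1)^4

Eigenvalues and multiplicities (the geometric multiplicity of λ is n − rank(A − λI), which equals the number of Jordan blocks for λ):
  λ = 1: algebraic multiplicity = 4, geometric multiplicity = 2

Determining the block sizes for each eigenvalue:
  λ = 1: with am = 4 and gm = 2, the partition is not yet determined (e.g. several partitions of 4 into 2 parts exist). Let N = A − (1)·I. Computing rank(N^1) = 2, rank(N^2) = 1, rank(N^3) = 0; the number of blocks of size ≥ j is rank(N^{j−1}) − rank(N^j), giving [2, 1, 1]. So we have 1 block(s) of size 3, 1 block(s) of size 1 → block sizes [3, 1]

Assembling the blocks gives a Jordan form
J =
  [1, 1, 0, 0]
  [0, 1, 1, 0]
  [0, 0, 1, 0]
  [0, 0, 0, 1]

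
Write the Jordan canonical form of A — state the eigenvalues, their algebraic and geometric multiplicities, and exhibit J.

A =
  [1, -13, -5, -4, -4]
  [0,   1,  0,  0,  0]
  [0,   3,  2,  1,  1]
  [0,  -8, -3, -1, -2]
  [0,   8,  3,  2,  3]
J_2(1) ⊕ J_2(1) ⊕ J_1(2)

The characteristic polynomial is
  det(x·I − A) = x^5 - 6*x^4 + 14*x^3 - 16*x^2 + 9*x - 2 = (x - 2)*(x - 1)^4

Eigenvalues and multiplicities (the geometric multiplicity of λ is n − rank(A − λI), which equals the number of Jordan blocks for λ):
  λ = 1: algebraic multiplicity = 4, geometric multiplicity = 2
  λ = 2: algebraic multiplicity = 1, geometric multiplicity = 1

Determining the block sizes for each eigenvalue:
  λ = 1: with am = 4 and gm = 2, the partition is not yet determined (e.g. several partitions of 4 into 2 parts exist). Let N = A − (1)·I. Computing rank(N^1) = 3, rank(N^2) = 1; the number of blocks of size ≥ j is rank(N^{j−1}) − rank(N^j), giving [2, 2]. So we have 2 block(s) of size 2 → block sizes [2, 2]
  λ = 2: one block (gm = 1), so the single block has size am = 1 → block sizes [1]

Assembling the blocks gives a Jordan form
J =
  [1, 1, 0, 0, 0]
  [0, 1, 0, 0, 0]
  [0, 0, 1, 1, 0]
  [0, 0, 0, 1, 0]
  [0, 0, 0, 0, 2]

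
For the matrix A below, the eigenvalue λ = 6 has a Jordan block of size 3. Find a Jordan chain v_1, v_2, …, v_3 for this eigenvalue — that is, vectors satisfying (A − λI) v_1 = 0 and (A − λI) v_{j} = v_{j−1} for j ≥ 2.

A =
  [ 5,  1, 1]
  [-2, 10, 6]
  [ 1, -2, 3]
A Jordan chain for λ = 6 of length 3:
v_1 = (1, 2, -1)ᵀ
v_2 = (1, 4, -2)ᵀ
v_3 = (0, 1, 0)ᵀ

Let N = A − (6)·I. We want v_3 with N^3 v_3 = 0 but N^2 v_3 ≠ 0; then v_{j-1} := N · v_j for j = 3, …, 2.

Pick v_3 = (0, 1, 0)ᵀ.
Then v_2 = N · v_3 = (1, 4, -2)ᵀ.
Then v_1 = N · v_2 = (1, 2, -1)ᵀ.

Sanity check: (A − (6)·I) v_1 = (0, 0, 0)ᵀ = 0. ✓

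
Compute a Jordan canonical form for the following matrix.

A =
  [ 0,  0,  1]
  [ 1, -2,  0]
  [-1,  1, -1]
J_3(-1)

The characteristic polynomial is
  det(x·I − A) = x^3 + 3*x^2 + 3*x + 1 = (x + 1)^3

Eigenvalues and multiplicities (the geometric multiplicity of λ is n − rank(A − λI), which equals the number of Jordan blocks for λ):
  λ = -1: algebraic multiplicity = 3, geometric multiplicity = 1

Determining the block sizes for each eigenvalue:
  λ = -1: one block (gm = 1), so the single block has size am = 3 → block sizes [3]

Assembling the blocks gives a Jordan form
J =
  [-1,  1,  0]
  [ 0, -1,  1]
  [ 0,  0, -1]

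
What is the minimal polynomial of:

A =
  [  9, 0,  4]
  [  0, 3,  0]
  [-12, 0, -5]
x^2 - 4*x + 3

The characteristic polynomial is χ_A(x) = (x - 3)^2*(x - 1), so the eigenvalues are known. The minimal polynomial is
  m_A(x) = Π_λ (x − λ)^{k_λ}
where k_λ is the size of the *largest* Jordan block for λ (equivalently, the smallest k with (A − λI)^k v = 0 for every generalised eigenvector v of λ).

  λ = 1: largest Jordan block has size 1, contributing (x − 1)
  λ = 3: largest Jordan block has size 1, contributing (x − 3)

So m_A(x) = (x - 3)*(x - 1) = x^2 - 4*x + 3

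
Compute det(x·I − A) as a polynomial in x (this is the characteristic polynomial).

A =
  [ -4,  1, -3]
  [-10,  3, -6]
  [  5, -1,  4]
x^3 - 3*x^2 + 3*x - 1

Expanding det(x·I − A) (e.g. by cofactor expansion or by noting that A is similar to its Jordan form J, which has the same characteristic polynomial as A) gives
  χ_A(x) = x^3 - 3*x^2 + 3*x - 1
which factors as (x - 1)^3. The eigenvalues (with algebraic multiplicities) are λ = 1 with multiplicity 3.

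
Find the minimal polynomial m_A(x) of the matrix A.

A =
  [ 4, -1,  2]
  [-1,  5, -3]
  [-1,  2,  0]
x^3 - 9*x^2 + 27*x - 27

The characteristic polynomial is χ_A(x) = (x - 3)^3, so the eigenvalues are known. The minimal polynomial is
  m_A(x) = Π_λ (x − λ)^{k_λ}
where k_λ is the size of the *largest* Jordan block for λ (equivalently, the smallest k with (A − λI)^k v = 0 for every generalised eigenvector v of λ).

  λ = 3: largest Jordan block has size 3, contributing (x − 3)^3

So m_A(x) = (x - 3)^3 = x^3 - 9*x^2 + 27*x - 27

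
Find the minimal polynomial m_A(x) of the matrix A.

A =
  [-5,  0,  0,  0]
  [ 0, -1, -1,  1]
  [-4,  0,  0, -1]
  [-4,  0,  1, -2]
x^3 + 7*x^2 + 11*x + 5

The characteristic polynomial is χ_A(x) = (x + 1)^3*(x + 5), so the eigenvalues are known. The minimal polynomial is
  m_A(x) = Π_λ (x − λ)^{k_λ}
where k_λ is the size of the *largest* Jordan block for λ (equivalently, the smallest k with (A − λI)^k v = 0 for every generalised eigenvector v of λ).

  λ = -5: largest Jordan block has size 1, contributing (x + 5)
  λ = -1: largest Jordan block has size 2, contributing (x + 1)^2

So m_A(x) = (x + 1)^2*(x + 5) = x^3 + 7*x^2 + 11*x + 5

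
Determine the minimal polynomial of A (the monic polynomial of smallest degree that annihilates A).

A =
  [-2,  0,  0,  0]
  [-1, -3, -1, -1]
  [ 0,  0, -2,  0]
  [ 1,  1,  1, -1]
x^2 + 4*x + 4

The characteristic polynomial is χ_A(x) = (x + 2)^4, so the eigenvalues are known. The minimal polynomial is
  m_A(x) = Π_λ (x − λ)^{k_λ}
where k_λ is the size of the *largest* Jordan block for λ (equivalently, the smallest k with (A − λI)^k v = 0 for every generalised eigenvector v of λ).

  λ = -2: largest Jordan block has size 2, contributing (x + 2)^2

So m_A(x) = (x + 2)^2 = x^2 + 4*x + 4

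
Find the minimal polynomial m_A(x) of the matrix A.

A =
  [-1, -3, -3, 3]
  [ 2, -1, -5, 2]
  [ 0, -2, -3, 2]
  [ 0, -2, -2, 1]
x^3 + 3*x^2 + 3*x + 1

The characteristic polynomial is χ_A(x) = (x + 1)^4, so the eigenvalues are known. The minimal polynomial is
  m_A(x) = Π_λ (x − λ)^{k_λ}
where k_λ is the size of the *largest* Jordan block for λ (equivalently, the smallest k with (A − λI)^k v = 0 for every generalised eigenvector v of λ).

  λ = -1: largest Jordan block has size 3, contributing (x + 1)^3

So m_A(x) = (x + 1)^3 = x^3 + 3*x^2 + 3*x + 1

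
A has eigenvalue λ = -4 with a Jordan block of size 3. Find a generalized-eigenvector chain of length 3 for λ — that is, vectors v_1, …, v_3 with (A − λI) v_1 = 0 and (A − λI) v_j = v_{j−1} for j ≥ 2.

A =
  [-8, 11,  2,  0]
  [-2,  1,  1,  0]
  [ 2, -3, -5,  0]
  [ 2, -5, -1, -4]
A Jordan chain for λ = -4 of length 3:
v_1 = (-2, 0, -4, 0)ᵀ
v_2 = (-4, -2, 2, 2)ᵀ
v_3 = (1, 0, 0, 0)ᵀ

Let N = A − (-4)·I. We want v_3 with N^3 v_3 = 0 but N^2 v_3 ≠ 0; then v_{j-1} := N · v_j for j = 3, …, 2.

Pick v_3 = (1, 0, 0, 0)ᵀ.
Then v_2 = N · v_3 = (-4, -2, 2, 2)ᵀ.
Then v_1 = N · v_2 = (-2, 0, -4, 0)ᵀ.

Sanity check: (A − (-4)·I) v_1 = (0, 0, 0, 0)ᵀ = 0. ✓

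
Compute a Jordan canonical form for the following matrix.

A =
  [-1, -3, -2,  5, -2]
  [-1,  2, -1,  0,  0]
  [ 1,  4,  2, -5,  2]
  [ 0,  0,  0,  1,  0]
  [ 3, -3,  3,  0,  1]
J_3(1) ⊕ J_1(1) ⊕ J_1(1)

The characteristic polynomial is
  det(x·I − A) = x^5 - 5*x^4 + 10*x^3 - 10*x^2 + 5*x - 1 = (x - 1)^5

Eigenvalues and multiplicities (the geometric multiplicity of λ is n − rank(A − λI), which equals the number of Jordan blocks for λ):
  λ = 1: algebraic multiplicity = 5, geometric multiplicity = 3

Determining the block sizes for each eigenvalue:
  λ = 1: with am = 5 and gm = 3, the partition is not yet determined (e.g. several partitions of 5 into 3 parts exist). Let N = A − (1)·I. Computing rank(N^1) = 2, rank(N^2) = 1, rank(N^3) = 0; the number of blocks of size ≥ j is rank(N^{j−1}) − rank(N^j), giving [3, 1, 1]. So we have 1 block(s) of size 3, 2 block(s) of size 1 → block sizes [3, 1, 1]

Assembling the blocks gives a Jordan form
J =
  [1, 1, 0, 0, 0]
  [0, 1, 1, 0, 0]
  [0, 0, 1, 0, 0]
  [0, 0, 0, 1, 0]
  [0, 0, 0, 0, 1]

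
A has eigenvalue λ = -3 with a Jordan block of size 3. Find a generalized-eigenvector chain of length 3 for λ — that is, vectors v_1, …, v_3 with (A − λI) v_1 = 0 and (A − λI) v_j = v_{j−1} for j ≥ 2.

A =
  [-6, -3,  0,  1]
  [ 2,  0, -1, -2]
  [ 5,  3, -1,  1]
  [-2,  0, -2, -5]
A Jordan chain for λ = -3 of length 3:
v_1 = (1, -1, -1, 0)ᵀ
v_2 = (-3, 2, 5, -2)ᵀ
v_3 = (1, 0, 0, 0)ᵀ

Let N = A − (-3)·I. We want v_3 with N^3 v_3 = 0 but N^2 v_3 ≠ 0; then v_{j-1} := N · v_j for j = 3, …, 2.

Pick v_3 = (1, 0, 0, 0)ᵀ.
Then v_2 = N · v_3 = (-3, 2, 5, -2)ᵀ.
Then v_1 = N · v_2 = (1, -1, -1, 0)ᵀ.

Sanity check: (A − (-3)·I) v_1 = (0, 0, 0, 0)ᵀ = 0. ✓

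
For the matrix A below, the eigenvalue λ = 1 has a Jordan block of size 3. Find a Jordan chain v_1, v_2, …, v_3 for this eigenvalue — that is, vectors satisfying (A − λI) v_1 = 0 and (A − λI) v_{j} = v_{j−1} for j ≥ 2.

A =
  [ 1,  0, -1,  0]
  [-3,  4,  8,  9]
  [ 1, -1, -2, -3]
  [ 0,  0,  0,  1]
A Jordan chain for λ = 1 of length 3:
v_1 = (-1, -1, 0, 0)ᵀ
v_2 = (0, -3, 1, 0)ᵀ
v_3 = (1, 0, 0, 0)ᵀ

Let N = A − (1)·I. We want v_3 with N^3 v_3 = 0 but N^2 v_3 ≠ 0; then v_{j-1} := N · v_j for j = 3, …, 2.

Pick v_3 = (1, 0, 0, 0)ᵀ.
Then v_2 = N · v_3 = (0, -3, 1, 0)ᵀ.
Then v_1 = N · v_2 = (-1, -1, 0, 0)ᵀ.

Sanity check: (A − (1)·I) v_1 = (0, 0, 0, 0)ᵀ = 0. ✓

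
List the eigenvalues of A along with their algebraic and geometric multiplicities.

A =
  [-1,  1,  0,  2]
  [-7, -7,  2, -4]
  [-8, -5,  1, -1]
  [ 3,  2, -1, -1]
λ = -2: alg = 4, geom = 2

Step 1 — factor the characteristic polynomial to read off the algebraic multiplicities:
  χ_A(x) = (x + 2)^4

Step 2 — compute geometric multiplicities via the rank-nullity identity g(λ) = n − rank(A − λI):
  rank(A − (-2)·I) = 2, so dim ker(A − (-2)·I) = n − 2 = 2

Summary:
  λ = -2: algebraic multiplicity = 4, geometric multiplicity = 2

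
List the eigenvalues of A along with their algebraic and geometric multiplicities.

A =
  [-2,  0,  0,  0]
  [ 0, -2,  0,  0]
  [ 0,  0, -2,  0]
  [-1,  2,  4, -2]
λ = -2: alg = 4, geom = 3

Step 1 — factor the characteristic polynomial to read off the algebraic multiplicities:
  χ_A(x) = (x + 2)^4

Step 2 — compute geometric multiplicities via the rank-nullity identity g(λ) = n − rank(A − λI):
  rank(A − (-2)·I) = 1, so dim ker(A − (-2)·I) = n − 1 = 3

Summary:
  λ = -2: algebraic multiplicity = 4, geometric multiplicity = 3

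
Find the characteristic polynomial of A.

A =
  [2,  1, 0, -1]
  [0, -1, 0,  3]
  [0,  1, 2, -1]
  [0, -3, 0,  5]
x^4 - 8*x^3 + 24*x^2 - 32*x + 16

Expanding det(x·I − A) (e.g. by cofactor expansion or by noting that A is similar to its Jordan form J, which has the same characteristic polynomial as A) gives
  χ_A(x) = x^4 - 8*x^3 + 24*x^2 - 32*x + 16
which factors as (x - 2)^4. The eigenvalues (with algebraic multiplicities) are λ = 2 with multiplicity 4.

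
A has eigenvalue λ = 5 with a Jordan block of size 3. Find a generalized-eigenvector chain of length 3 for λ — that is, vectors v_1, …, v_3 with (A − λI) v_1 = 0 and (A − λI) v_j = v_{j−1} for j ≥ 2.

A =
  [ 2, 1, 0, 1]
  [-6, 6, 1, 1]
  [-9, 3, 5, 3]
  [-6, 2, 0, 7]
A Jordan chain for λ = 5 of length 3:
v_1 = (-3, -3, -9, -6)ᵀ
v_2 = (-3, -6, -9, -6)ᵀ
v_3 = (1, 0, 0, 0)ᵀ

Let N = A − (5)·I. We want v_3 with N^3 v_3 = 0 but N^2 v_3 ≠ 0; then v_{j-1} := N · v_j for j = 3, …, 2.

Pick v_3 = (1, 0, 0, 0)ᵀ.
Then v_2 = N · v_3 = (-3, -6, -9, -6)ᵀ.
Then v_1 = N · v_2 = (-3, -3, -9, -6)ᵀ.

Sanity check: (A − (5)·I) v_1 = (0, 0, 0, 0)ᵀ = 0. ✓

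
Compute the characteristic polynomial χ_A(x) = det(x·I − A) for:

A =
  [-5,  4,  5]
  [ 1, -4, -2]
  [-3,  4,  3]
x^3 + 6*x^2 + 12*x + 8

Expanding det(x·I − A) (e.g. by cofactor expansion or by noting that A is similar to its Jordan form J, which has the same characteristic polynomial as A) gives
  χ_A(x) = x^3 + 6*x^2 + 12*x + 8
which factors as (x + 2)^3. The eigenvalues (with algebraic multiplicities) are λ = -2 with multiplicity 3.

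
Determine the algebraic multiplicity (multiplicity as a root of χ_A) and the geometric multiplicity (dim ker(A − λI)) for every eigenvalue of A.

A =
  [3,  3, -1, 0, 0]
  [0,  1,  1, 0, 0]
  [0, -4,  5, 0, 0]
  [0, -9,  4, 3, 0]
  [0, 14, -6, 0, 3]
λ = 3: alg = 5, geom = 3

Step 1 — factor the characteristic polynomial to read off the algebraic multiplicities:
  χ_A(x) = (x - 3)^5

Step 2 — compute geometric multiplicities via the rank-nullity identity g(λ) = n − rank(A − λI):
  rank(A − (3)·I) = 2, so dim ker(A − (3)·I) = n − 2 = 3

Summary:
  λ = 3: algebraic multiplicity = 5, geometric multiplicity = 3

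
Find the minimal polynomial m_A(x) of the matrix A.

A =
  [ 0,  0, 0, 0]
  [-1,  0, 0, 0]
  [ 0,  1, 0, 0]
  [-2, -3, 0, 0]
x^3

The characteristic polynomial is χ_A(x) = x^4, so the eigenvalues are known. The minimal polynomial is
  m_A(x) = Π_λ (x − λ)^{k_λ}
where k_λ is the size of the *largest* Jordan block for λ (equivalently, the smallest k with (A − λI)^k v = 0 for every generalised eigenvector v of λ).

  λ = 0: largest Jordan block has size 3, contributing (x − 0)^3

So m_A(x) = x^3 = x^3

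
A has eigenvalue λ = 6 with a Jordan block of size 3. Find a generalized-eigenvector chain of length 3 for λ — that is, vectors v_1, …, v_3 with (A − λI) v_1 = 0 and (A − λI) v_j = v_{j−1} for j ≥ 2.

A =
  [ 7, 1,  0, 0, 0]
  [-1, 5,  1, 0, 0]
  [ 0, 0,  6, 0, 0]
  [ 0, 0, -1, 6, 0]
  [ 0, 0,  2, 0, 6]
A Jordan chain for λ = 6 of length 3:
v_1 = (1, -1, 0, 0, 0)ᵀ
v_2 = (0, 1, 0, -1, 2)ᵀ
v_3 = (0, 0, 1, 0, 0)ᵀ

Let N = A − (6)·I. We want v_3 with N^3 v_3 = 0 but N^2 v_3 ≠ 0; then v_{j-1} := N · v_j for j = 3, …, 2.

Pick v_3 = (0, 0, 1, 0, 0)ᵀ.
Then v_2 = N · v_3 = (0, 1, 0, -1, 2)ᵀ.
Then v_1 = N · v_2 = (1, -1, 0, 0, 0)ᵀ.

Sanity check: (A − (6)·I) v_1 = (0, 0, 0, 0, 0)ᵀ = 0. ✓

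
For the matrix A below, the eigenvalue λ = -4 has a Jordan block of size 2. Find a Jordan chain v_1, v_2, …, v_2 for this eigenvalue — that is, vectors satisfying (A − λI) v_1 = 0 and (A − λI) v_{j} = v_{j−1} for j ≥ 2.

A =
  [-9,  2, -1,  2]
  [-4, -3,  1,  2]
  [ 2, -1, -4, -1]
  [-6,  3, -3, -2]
A Jordan chain for λ = -4 of length 2:
v_1 = (1, -1, -1, 3)ᵀ
v_2 = (1, 3, 0, 0)ᵀ

Let N = A − (-4)·I. We want v_2 with N^2 v_2 = 0 but N^1 v_2 ≠ 0; then v_{j-1} := N · v_j for j = 2, …, 2.

Pick v_2 = (1, 3, 0, 0)ᵀ.
Then v_1 = N · v_2 = (1, -1, -1, 3)ᵀ.

Sanity check: (A − (-4)·I) v_1 = (0, 0, 0, 0)ᵀ = 0. ✓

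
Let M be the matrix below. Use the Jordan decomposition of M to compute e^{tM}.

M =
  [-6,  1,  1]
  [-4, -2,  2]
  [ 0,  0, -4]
e^{tM} =
  [-2*t*exp(-4*t) + exp(-4*t), t*exp(-4*t), t*exp(-4*t)]
  [-4*t*exp(-4*t), 2*t*exp(-4*t) + exp(-4*t), 2*t*exp(-4*t)]
  [0, 0, exp(-4*t)]

Strategy: write M = P · J · P⁻¹ where J is a Jordan canonical form, so e^{tM} = P · e^{tJ} · P⁻¹, and e^{tJ} can be computed block-by-block.

M has Jordan form
J =
  [-4,  1,  0]
  [ 0, -4,  0]
  [ 0,  0, -4]
(up to reordering of blocks).

Per-block formulas:
  For a 1×1 block at λ = -4: exp(t · [-4]) = [e^(-4t)].
  For a 2×2 Jordan block J_2(-4): exp(t · J_2(-4)) = e^(-4t)·(I + t·N), where N is the 2×2 nilpotent shift.

After assembling e^{tJ} and conjugating by P, we get:

e^{tM} =
  [-2*t*exp(-4*t) + exp(-4*t), t*exp(-4*t), t*exp(-4*t)]
  [-4*t*exp(-4*t), 2*t*exp(-4*t) + exp(-4*t), 2*t*exp(-4*t)]
  [0, 0, exp(-4*t)]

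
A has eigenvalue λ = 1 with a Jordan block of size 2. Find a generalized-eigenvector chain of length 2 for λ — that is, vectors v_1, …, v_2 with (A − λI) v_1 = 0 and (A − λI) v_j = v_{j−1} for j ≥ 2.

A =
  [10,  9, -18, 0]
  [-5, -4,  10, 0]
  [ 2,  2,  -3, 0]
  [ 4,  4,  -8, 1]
A Jordan chain for λ = 1 of length 2:
v_1 = (9, -5, 2, 4)ᵀ
v_2 = (1, 0, 0, 0)ᵀ

Let N = A − (1)·I. We want v_2 with N^2 v_2 = 0 but N^1 v_2 ≠ 0; then v_{j-1} := N · v_j for j = 2, …, 2.

Pick v_2 = (1, 0, 0, 0)ᵀ.
Then v_1 = N · v_2 = (9, -5, 2, 4)ᵀ.

Sanity check: (A − (1)·I) v_1 = (0, 0, 0, 0)ᵀ = 0. ✓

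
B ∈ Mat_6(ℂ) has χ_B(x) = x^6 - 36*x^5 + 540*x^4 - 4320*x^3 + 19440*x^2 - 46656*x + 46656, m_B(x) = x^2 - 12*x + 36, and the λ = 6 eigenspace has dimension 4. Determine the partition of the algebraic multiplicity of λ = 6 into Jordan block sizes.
Block sizes for λ = 6: [2, 2, 1, 1]

Step 1 — from the characteristic polynomial, algebraic multiplicity of λ = 6 is 6. From dim ker(B − (6)·I) = 4, there are exactly 4 Jordan blocks for λ = 6.
Step 2 — from the minimal polynomial, the factor (x − 6)^2 tells us the largest block for λ = 6 has size 2.
Step 3 — with total size 6, 4 blocks, and largest block 2, the block sizes (in nonincreasing order) are [2, 2, 1, 1].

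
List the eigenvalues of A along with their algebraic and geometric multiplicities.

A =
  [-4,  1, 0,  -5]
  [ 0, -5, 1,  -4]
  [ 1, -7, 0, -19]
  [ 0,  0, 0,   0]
λ = -3: alg = 3, geom = 1; λ = 0: alg = 1, geom = 1

Step 1 — factor the characteristic polynomial to read off the algebraic multiplicities:
  χ_A(x) = x*(x + 3)^3

Step 2 — compute geometric multiplicities via the rank-nullity identity g(λ) = n − rank(A − λI):
  rank(A − (-3)·I) = 3, so dim ker(A − (-3)·I) = n − 3 = 1
  rank(A − (0)·I) = 3, so dim ker(A − (0)·I) = n − 3 = 1

Summary:
  λ = -3: algebraic multiplicity = 3, geometric multiplicity = 1
  λ = 0: algebraic multiplicity = 1, geometric multiplicity = 1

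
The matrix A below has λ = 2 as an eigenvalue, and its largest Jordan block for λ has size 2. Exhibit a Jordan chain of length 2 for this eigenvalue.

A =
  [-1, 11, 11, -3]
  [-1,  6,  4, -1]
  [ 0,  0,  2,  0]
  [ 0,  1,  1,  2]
A Jordan chain for λ = 2 of length 2:
v_1 = (-1, 0, 0, 1)ᵀ
v_2 = (4, 1, 0, 0)ᵀ

Let N = A − (2)·I. We want v_2 with N^2 v_2 = 0 but N^1 v_2 ≠ 0; then v_{j-1} := N · v_j for j = 2, …, 2.

Pick v_2 = (4, 1, 0, 0)ᵀ.
Then v_1 = N · v_2 = (-1, 0, 0, 1)ᵀ.

Sanity check: (A − (2)·I) v_1 = (0, 0, 0, 0)ᵀ = 0. ✓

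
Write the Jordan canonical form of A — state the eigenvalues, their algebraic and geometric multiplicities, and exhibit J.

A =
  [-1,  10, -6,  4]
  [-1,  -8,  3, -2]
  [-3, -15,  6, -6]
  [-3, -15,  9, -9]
J_2(-3) ⊕ J_1(-3) ⊕ J_1(-3)

The characteristic polynomial is
  det(x·I − A) = x^4 + 12*x^3 + 54*x^2 + 108*x + 81 = (x + 3)^4

Eigenvalues and multiplicities (the geometric multiplicity of λ is n − rank(A − λI), which equals the number of Jordan blocks for λ):
  λ = -3: algebraic multiplicity = 4, geometric multiplicity = 3

Determining the block sizes for each eigenvalue:
  λ = -3: 3 blocks summing to 4 forces exactly one block of size 2 and the rest size 1 → block sizes [2, 1, 1]

Assembling the blocks gives a Jordan form
J =
  [-3,  1,  0,  0]
  [ 0, -3,  0,  0]
  [ 0,  0, -3,  0]
  [ 0,  0,  0, -3]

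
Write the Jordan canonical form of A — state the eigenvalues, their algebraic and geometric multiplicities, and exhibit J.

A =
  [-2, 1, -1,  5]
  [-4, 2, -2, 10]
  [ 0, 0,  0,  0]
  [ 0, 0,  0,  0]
J_2(0) ⊕ J_1(0) ⊕ J_1(0)

The characteristic polynomial is
  det(x·I − A) = x^4

Eigenvalues and multiplicities (the geometric multiplicity of λ is n − rank(A − λI), which equals the number of Jordan blocks for λ):
  λ = 0: algebraic multiplicity = 4, geometric multiplicity = 3

Determining the block sizes for each eigenvalue:
  λ = 0: 3 blocks summing to 4 forces exactly one block of size 2 and the rest size 1 → block sizes [2, 1, 1]

Assembling the blocks gives a Jordan form
J =
  [0, 1, 0, 0]
  [0, 0, 0, 0]
  [0, 0, 0, 0]
  [0, 0, 0, 0]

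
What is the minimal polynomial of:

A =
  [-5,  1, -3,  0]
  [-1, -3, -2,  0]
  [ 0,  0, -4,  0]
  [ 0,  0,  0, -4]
x^3 + 12*x^2 + 48*x + 64

The characteristic polynomial is χ_A(x) = (x + 4)^4, so the eigenvalues are known. The minimal polynomial is
  m_A(x) = Π_λ (x − λ)^{k_λ}
where k_λ is the size of the *largest* Jordan block for λ (equivalently, the smallest k with (A − λI)^k v = 0 for every generalised eigenvector v of λ).

  λ = -4: largest Jordan block has size 3, contributing (x + 4)^3

So m_A(x) = (x + 4)^3 = x^3 + 12*x^2 + 48*x + 64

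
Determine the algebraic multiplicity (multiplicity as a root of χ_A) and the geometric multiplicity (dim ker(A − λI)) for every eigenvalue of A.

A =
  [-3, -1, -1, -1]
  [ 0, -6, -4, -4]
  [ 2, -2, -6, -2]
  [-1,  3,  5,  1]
λ = -4: alg = 3, geom = 2; λ = -2: alg = 1, geom = 1

Step 1 — factor the characteristic polynomial to read off the algebraic multiplicities:
  χ_A(x) = (x + 2)*(x + 4)^3

Step 2 — compute geometric multiplicities via the rank-nullity identity g(λ) = n − rank(A − λI):
  rank(A − (-4)·I) = 2, so dim ker(A − (-4)·I) = n − 2 = 2
  rank(A − (-2)·I) = 3, so dim ker(A − (-2)·I) = n − 3 = 1

Summary:
  λ = -4: algebraic multiplicity = 3, geometric multiplicity = 2
  λ = -2: algebraic multiplicity = 1, geometric multiplicity = 1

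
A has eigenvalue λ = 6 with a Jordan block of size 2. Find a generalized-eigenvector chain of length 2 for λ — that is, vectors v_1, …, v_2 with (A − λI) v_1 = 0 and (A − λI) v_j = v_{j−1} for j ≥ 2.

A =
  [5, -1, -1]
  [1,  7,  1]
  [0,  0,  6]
A Jordan chain for λ = 6 of length 2:
v_1 = (-1, 1, 0)ᵀ
v_2 = (1, 0, 0)ᵀ

Let N = A − (6)·I. We want v_2 with N^2 v_2 = 0 but N^1 v_2 ≠ 0; then v_{j-1} := N · v_j for j = 2, …, 2.

Pick v_2 = (1, 0, 0)ᵀ.
Then v_1 = N · v_2 = (-1, 1, 0)ᵀ.

Sanity check: (A − (6)·I) v_1 = (0, 0, 0)ᵀ = 0. ✓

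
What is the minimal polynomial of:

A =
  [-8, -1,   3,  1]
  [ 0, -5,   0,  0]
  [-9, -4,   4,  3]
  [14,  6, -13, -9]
x^4 + 18*x^3 + 121*x^2 + 360*x + 400

The characteristic polynomial is χ_A(x) = (x + 4)^2*(x + 5)^2, so the eigenvalues are known. The minimal polynomial is
  m_A(x) = Π_λ (x − λ)^{k_λ}
where k_λ is the size of the *largest* Jordan block for λ (equivalently, the smallest k with (A − λI)^k v = 0 for every generalised eigenvector v of λ).

  λ = -5: largest Jordan block has size 2, contributing (x + 5)^2
  λ = -4: largest Jordan block has size 2, contributing (x + 4)^2

So m_A(x) = (x + 4)^2*(x + 5)^2 = x^4 + 18*x^3 + 121*x^2 + 360*x + 400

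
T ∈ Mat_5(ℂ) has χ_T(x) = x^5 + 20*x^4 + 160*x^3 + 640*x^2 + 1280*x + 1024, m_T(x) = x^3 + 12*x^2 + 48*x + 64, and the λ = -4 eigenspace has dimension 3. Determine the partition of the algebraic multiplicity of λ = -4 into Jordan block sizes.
Block sizes for λ = -4: [3, 1, 1]

Step 1 — from the characteristic polynomial, algebraic multiplicity of λ = -4 is 5. From dim ker(T − (-4)·I) = 3, there are exactly 3 Jordan blocks for λ = -4.
Step 2 — from the minimal polynomial, the factor (x + 4)^3 tells us the largest block for λ = -4 has size 3.
Step 3 — with total size 5, 3 blocks, and largest block 3, the block sizes (in nonincreasing order) are [3, 1, 1].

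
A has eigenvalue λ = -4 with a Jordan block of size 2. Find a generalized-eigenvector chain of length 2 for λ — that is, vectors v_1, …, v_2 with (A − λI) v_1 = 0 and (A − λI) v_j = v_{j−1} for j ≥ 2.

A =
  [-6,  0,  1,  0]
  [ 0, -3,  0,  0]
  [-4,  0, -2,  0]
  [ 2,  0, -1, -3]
A Jordan chain for λ = -4 of length 2:
v_1 = (-2, 0, -4, 0)ᵀ
v_2 = (1, 0, 0, -2)ᵀ

Let N = A − (-4)·I. We want v_2 with N^2 v_2 = 0 but N^1 v_2 ≠ 0; then v_{j-1} := N · v_j for j = 2, …, 2.

Pick v_2 = (1, 0, 0, -2)ᵀ.
Then v_1 = N · v_2 = (-2, 0, -4, 0)ᵀ.

Sanity check: (A − (-4)·I) v_1 = (0, 0, 0, 0)ᵀ = 0. ✓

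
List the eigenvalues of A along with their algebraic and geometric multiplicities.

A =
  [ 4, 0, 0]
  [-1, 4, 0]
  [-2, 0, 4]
λ = 4: alg = 3, geom = 2

Step 1 — factor the characteristic polynomial to read off the algebraic multiplicities:
  χ_A(x) = (x - 4)^3

Step 2 — compute geometric multiplicities via the rank-nullity identity g(λ) = n − rank(A − λI):
  rank(A − (4)·I) = 1, so dim ker(A − (4)·I) = n − 1 = 2

Summary:
  λ = 4: algebraic multiplicity = 3, geometric multiplicity = 2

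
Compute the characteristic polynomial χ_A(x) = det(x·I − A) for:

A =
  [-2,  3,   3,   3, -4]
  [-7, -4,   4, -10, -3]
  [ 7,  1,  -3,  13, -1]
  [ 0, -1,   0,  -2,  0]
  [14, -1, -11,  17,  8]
x^5 + 3*x^4 - 16*x^3 - 88*x^2 - 144*x - 80

Expanding det(x·I − A) (e.g. by cofactor expansion or by noting that A is similar to its Jordan form J, which has the same characteristic polynomial as A) gives
  χ_A(x) = x^5 + 3*x^4 - 16*x^3 - 88*x^2 - 144*x - 80
which factors as (x - 5)*(x + 2)^4. The eigenvalues (with algebraic multiplicities) are λ = -2 with multiplicity 4, λ = 5 with multiplicity 1.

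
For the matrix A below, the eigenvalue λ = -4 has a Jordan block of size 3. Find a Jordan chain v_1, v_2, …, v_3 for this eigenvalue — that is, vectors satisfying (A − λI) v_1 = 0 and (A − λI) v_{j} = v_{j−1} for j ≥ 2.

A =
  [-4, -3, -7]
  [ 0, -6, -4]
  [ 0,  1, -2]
A Jordan chain for λ = -4 of length 3:
v_1 = (-1, 0, 0)ᵀ
v_2 = (-3, -2, 1)ᵀ
v_3 = (0, 1, 0)ᵀ

Let N = A − (-4)·I. We want v_3 with N^3 v_3 = 0 but N^2 v_3 ≠ 0; then v_{j-1} := N · v_j for j = 3, …, 2.

Pick v_3 = (0, 1, 0)ᵀ.
Then v_2 = N · v_3 = (-3, -2, 1)ᵀ.
Then v_1 = N · v_2 = (-1, 0, 0)ᵀ.

Sanity check: (A − (-4)·I) v_1 = (0, 0, 0)ᵀ = 0. ✓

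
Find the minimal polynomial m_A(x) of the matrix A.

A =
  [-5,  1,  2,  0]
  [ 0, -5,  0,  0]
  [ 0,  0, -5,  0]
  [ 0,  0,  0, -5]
x^2 + 10*x + 25

The characteristic polynomial is χ_A(x) = (x + 5)^4, so the eigenvalues are known. The minimal polynomial is
  m_A(x) = Π_λ (x − λ)^{k_λ}
where k_λ is the size of the *largest* Jordan block for λ (equivalently, the smallest k with (A − λI)^k v = 0 for every generalised eigenvector v of λ).

  λ = -5: largest Jordan block has size 2, contributing (x + 5)^2

So m_A(x) = (x + 5)^2 = x^2 + 10*x + 25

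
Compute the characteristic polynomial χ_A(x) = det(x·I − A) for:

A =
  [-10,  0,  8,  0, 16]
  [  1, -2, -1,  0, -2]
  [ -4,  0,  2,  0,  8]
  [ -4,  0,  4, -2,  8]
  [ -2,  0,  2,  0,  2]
x^5 + 10*x^4 + 40*x^3 + 80*x^2 + 80*x + 32

Expanding det(x·I − A) (e.g. by cofactor expansion or by noting that A is similar to its Jordan form J, which has the same characteristic polynomial as A) gives
  χ_A(x) = x^5 + 10*x^4 + 40*x^3 + 80*x^2 + 80*x + 32
which factors as (x + 2)^5. The eigenvalues (with algebraic multiplicities) are λ = -2 with multiplicity 5.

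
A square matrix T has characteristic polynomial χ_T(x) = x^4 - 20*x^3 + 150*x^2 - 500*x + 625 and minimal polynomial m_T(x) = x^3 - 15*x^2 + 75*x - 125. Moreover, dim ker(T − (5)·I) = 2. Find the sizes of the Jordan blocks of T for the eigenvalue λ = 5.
Block sizes for λ = 5: [3, 1]

Step 1 — from the characteristic polynomial, algebraic multiplicity of λ = 5 is 4. From dim ker(T − (5)·I) = 2, there are exactly 2 Jordan blocks for λ = 5.
Step 2 — from the minimal polynomial, the factor (x − 5)^3 tells us the largest block for λ = 5 has size 3.
Step 3 — with total size 4, 2 blocks, and largest block 3, the block sizes (in nonincreasing order) are [3, 1].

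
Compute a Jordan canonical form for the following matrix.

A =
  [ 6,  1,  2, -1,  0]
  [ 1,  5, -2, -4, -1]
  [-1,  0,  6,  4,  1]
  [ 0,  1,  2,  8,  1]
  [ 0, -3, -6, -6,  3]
J_2(5) ⊕ J_3(6)

The characteristic polynomial is
  det(x·I − A) = x^5 - 28*x^4 + 313*x^3 - 1746*x^2 + 4860*x - 5400 = (x - 6)^3*(x - 5)^2

Eigenvalues and multiplicities (the geometric multiplicity of λ is n − rank(A − λI), which equals the number of Jordan blocks for λ):
  λ = 5: algebraic multiplicity = 2, geometric multiplicity = 1
  λ = 6: algebraic multiplicity = 3, geometric multiplicity = 1

Determining the block sizes for each eigenvalue:
  λ = 5: one block (gm = 1), so the single block has size am = 2 → block sizes [2]
  λ = 6: one block (gm = 1), so the single block has size am = 3 → block sizes [3]

Assembling the blocks gives a Jordan form
J =
  [5, 1, 0, 0, 0]
  [0, 5, 0, 0, 0]
  [0, 0, 6, 1, 0]
  [0, 0, 0, 6, 1]
  [0, 0, 0, 0, 6]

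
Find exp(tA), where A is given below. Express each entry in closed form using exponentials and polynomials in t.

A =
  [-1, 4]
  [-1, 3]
e^{tA} =
  [-2*t*exp(t) + exp(t), 4*t*exp(t)]
  [-t*exp(t), 2*t*exp(t) + exp(t)]

Strategy: write A = P · J · P⁻¹ where J is a Jordan canonical form, so e^{tA} = P · e^{tJ} · P⁻¹, and e^{tJ} can be computed block-by-block.

A has Jordan form
J =
  [1, 1]
  [0, 1]
(up to reordering of blocks).

Per-block formulas:
  For a 2×2 Jordan block J_2(1): exp(t · J_2(1)) = e^(1t)·(I + t·N), where N is the 2×2 nilpotent shift.

After assembling e^{tJ} and conjugating by P, we get:

e^{tA} =
  [-2*t*exp(t) + exp(t), 4*t*exp(t)]
  [-t*exp(t), 2*t*exp(t) + exp(t)]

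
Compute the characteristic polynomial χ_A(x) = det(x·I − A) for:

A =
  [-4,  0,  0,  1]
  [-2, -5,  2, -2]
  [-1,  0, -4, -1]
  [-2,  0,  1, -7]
x^4 + 20*x^3 + 150*x^2 + 500*x + 625

Expanding det(x·I − A) (e.g. by cofactor expansion or by noting that A is similar to its Jordan form J, which has the same characteristic polynomial as A) gives
  χ_A(x) = x^4 + 20*x^3 + 150*x^2 + 500*x + 625
which factors as (x + 5)^4. The eigenvalues (with algebraic multiplicities) are λ = -5 with multiplicity 4.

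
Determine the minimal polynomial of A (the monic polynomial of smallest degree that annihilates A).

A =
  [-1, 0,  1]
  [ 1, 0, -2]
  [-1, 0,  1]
x^3

The characteristic polynomial is χ_A(x) = x^3, so the eigenvalues are known. The minimal polynomial is
  m_A(x) = Π_λ (x − λ)^{k_λ}
where k_λ is the size of the *largest* Jordan block for λ (equivalently, the smallest k with (A − λI)^k v = 0 for every generalised eigenvector v of λ).

  λ = 0: largest Jordan block has size 3, contributing (x − 0)^3

So m_A(x) = x^3 = x^3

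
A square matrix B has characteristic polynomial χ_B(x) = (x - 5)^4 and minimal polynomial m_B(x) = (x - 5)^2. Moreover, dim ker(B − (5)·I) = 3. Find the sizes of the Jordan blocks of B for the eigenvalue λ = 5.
Block sizes for λ = 5: [2, 1, 1]

Step 1 — from the characteristic polynomial, algebraic multiplicity of λ = 5 is 4. From dim ker(B − (5)·I) = 3, there are exactly 3 Jordan blocks for λ = 5.
Step 2 — from the minimal polynomial, the factor (x − 5)^2 tells us the largest block for λ = 5 has size 2.
Step 3 — with total size 4, 3 blocks, and largest block 2, the block sizes (in nonincreasing order) are [2, 1, 1].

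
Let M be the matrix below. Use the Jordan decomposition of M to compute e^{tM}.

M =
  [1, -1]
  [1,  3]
e^{tM} =
  [-t*exp(2*t) + exp(2*t), -t*exp(2*t)]
  [t*exp(2*t), t*exp(2*t) + exp(2*t)]

Strategy: write M = P · J · P⁻¹ where J is a Jordan canonical form, so e^{tM} = P · e^{tJ} · P⁻¹, and e^{tJ} can be computed block-by-block.

M has Jordan form
J =
  [2, 1]
  [0, 2]
(up to reordering of blocks).

Per-block formulas:
  For a 2×2 Jordan block J_2(2): exp(t · J_2(2)) = e^(2t)·(I + t·N), where N is the 2×2 nilpotent shift.

After assembling e^{tJ} and conjugating by P, we get:

e^{tM} =
  [-t*exp(2*t) + exp(2*t), -t*exp(2*t)]
  [t*exp(2*t), t*exp(2*t) + exp(2*t)]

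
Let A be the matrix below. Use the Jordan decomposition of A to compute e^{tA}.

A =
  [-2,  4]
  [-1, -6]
e^{tA} =
  [2*t*exp(-4*t) + exp(-4*t), 4*t*exp(-4*t)]
  [-t*exp(-4*t), -2*t*exp(-4*t) + exp(-4*t)]

Strategy: write A = P · J · P⁻¹ where J is a Jordan canonical form, so e^{tA} = P · e^{tJ} · P⁻¹, and e^{tJ} can be computed block-by-block.

A has Jordan form
J =
  [-4,  1]
  [ 0, -4]
(up to reordering of blocks).

Per-block formulas:
  For a 2×2 Jordan block J_2(-4): exp(t · J_2(-4)) = e^(-4t)·(I + t·N), where N is the 2×2 nilpotent shift.

After assembling e^{tJ} and conjugating by P, we get:

e^{tA} =
  [2*t*exp(-4*t) + exp(-4*t), 4*t*exp(-4*t)]
  [-t*exp(-4*t), -2*t*exp(-4*t) + exp(-4*t)]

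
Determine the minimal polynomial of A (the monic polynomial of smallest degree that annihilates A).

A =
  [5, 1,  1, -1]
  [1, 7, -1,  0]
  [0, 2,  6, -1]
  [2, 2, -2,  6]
x^2 - 12*x + 36

The characteristic polynomial is χ_A(x) = (x - 6)^4, so the eigenvalues are known. The minimal polynomial is
  m_A(x) = Π_λ (x − λ)^{k_λ}
where k_λ is the size of the *largest* Jordan block for λ (equivalently, the smallest k with (A − λI)^k v = 0 for every generalised eigenvector v of λ).

  λ = 6: largest Jordan block has size 2, contributing (x − 6)^2

So m_A(x) = (x - 6)^2 = x^2 - 12*x + 36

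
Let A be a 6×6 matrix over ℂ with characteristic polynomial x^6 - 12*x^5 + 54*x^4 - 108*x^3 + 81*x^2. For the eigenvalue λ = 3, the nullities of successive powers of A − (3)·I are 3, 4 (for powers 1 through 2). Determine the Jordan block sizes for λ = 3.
Block sizes for λ = 3: [2, 1, 1]

From the dimensions of kernels of powers, the number of Jordan blocks of size at least j is d_j − d_{j−1} where d_j = dim ker(N^j) (with d_0 = 0). Computing the differences gives [3, 1].
The number of blocks of size exactly k is (#blocks of size ≥ k) − (#blocks of size ≥ k + 1), so the partition is: 2 block(s) of size 1, 1 block(s) of size 2.
In nonincreasing order the block sizes are [2, 1, 1].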